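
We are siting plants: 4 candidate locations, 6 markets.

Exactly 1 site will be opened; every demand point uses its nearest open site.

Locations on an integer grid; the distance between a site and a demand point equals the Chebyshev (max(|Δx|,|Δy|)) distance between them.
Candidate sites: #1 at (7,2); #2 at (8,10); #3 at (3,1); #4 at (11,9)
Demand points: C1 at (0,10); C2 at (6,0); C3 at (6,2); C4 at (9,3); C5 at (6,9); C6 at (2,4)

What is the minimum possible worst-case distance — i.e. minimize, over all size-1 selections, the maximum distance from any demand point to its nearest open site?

Open {#1}.
  Farthest demand point is C1 at distance 8 (to #1); all others are ≤ 8.
With {#3} the worst case is 9.
With {#2} the worst case is 10.
No size-1 selection achieves below 8.

8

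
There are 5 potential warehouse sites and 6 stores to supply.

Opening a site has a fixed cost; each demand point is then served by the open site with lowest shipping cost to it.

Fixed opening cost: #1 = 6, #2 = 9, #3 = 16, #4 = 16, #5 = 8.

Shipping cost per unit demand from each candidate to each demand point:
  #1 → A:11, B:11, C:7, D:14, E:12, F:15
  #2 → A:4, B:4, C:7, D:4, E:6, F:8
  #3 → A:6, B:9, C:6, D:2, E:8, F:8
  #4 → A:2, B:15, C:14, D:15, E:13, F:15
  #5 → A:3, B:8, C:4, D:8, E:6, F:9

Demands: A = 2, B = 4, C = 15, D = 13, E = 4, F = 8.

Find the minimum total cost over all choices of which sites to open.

Open {#2, #3, #5}: assign each demand point to its cheapest open site.
  A→#5 2×3=6, B→#2 4×4=16, C→#5 15×4=60, D→#3 13×2=26, E→#2 4×6=24, F→#2 8×8=64
  shipping cost 196, fixed 33 → total 229.
Compare {#1, #2, #3, #5}: shipping cost 196 + fixed 39 = 235.
Compare {#3, #5}: shipping cost 212 + fixed 24 = 236.
Compare {#2, #5}: shipping cost 222 + fixed 17 = 239.
All other subsets cost ≥ 235. Minimum total cost: 229.

229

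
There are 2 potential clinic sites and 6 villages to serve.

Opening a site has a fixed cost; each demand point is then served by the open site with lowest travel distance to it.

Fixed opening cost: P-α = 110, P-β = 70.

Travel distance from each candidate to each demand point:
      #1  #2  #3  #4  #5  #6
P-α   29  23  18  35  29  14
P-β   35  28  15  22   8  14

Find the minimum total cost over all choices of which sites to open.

192

Open {P-β}: assign each demand point to its cheapest open site.
  #1→P-β 35, #2→P-β 28, #3→P-β 15, #4→P-β 22, #5→P-β 8, #6→P-β 14
  travel distance 122, fixed 70 → total 192.
Compare {P-α}: travel distance 148 + fixed 110 = 258.
Compare {P-α, P-β}: travel distance 111 + fixed 180 = 291.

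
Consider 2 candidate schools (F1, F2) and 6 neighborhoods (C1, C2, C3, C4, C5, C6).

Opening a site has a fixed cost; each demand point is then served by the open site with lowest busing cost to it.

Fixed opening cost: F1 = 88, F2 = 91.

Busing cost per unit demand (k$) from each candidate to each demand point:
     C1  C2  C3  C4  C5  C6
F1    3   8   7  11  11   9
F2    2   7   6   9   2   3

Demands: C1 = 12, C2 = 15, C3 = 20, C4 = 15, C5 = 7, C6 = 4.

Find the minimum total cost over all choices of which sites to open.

501

Open {F2}: assign each demand point to its cheapest open site.
  C1→F2 12×2=24, C2→F2 15×7=105, C3→F2 20×6=120, C4→F2 15×9=135, C5→F2 7×2=14, C6→F2 4×3=12
  busing cost 410, fixed 91 → total 501.
Compare {F1, F2}: busing cost 410 + fixed 179 = 589.
Compare {F1}: busing cost 574 + fixed 88 = 662.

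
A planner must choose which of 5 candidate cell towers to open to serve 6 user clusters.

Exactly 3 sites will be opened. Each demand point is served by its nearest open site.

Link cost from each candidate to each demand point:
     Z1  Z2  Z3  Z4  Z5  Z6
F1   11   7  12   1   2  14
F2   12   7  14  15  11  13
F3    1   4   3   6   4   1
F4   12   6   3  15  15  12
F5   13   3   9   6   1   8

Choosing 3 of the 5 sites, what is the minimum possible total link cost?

10

Open {F1, F3, F5}.
  Z1→F3 1, Z2→F5 3, Z3→F3 3, Z4→F1 1, Z5→F5 1, Z6→F3 1  ⇒ total 10.
Compare {F1, F2, F3}: total 12.
Compare {F1, F3, F4}: total 12.
No size-3 selection does better; minimum is 10.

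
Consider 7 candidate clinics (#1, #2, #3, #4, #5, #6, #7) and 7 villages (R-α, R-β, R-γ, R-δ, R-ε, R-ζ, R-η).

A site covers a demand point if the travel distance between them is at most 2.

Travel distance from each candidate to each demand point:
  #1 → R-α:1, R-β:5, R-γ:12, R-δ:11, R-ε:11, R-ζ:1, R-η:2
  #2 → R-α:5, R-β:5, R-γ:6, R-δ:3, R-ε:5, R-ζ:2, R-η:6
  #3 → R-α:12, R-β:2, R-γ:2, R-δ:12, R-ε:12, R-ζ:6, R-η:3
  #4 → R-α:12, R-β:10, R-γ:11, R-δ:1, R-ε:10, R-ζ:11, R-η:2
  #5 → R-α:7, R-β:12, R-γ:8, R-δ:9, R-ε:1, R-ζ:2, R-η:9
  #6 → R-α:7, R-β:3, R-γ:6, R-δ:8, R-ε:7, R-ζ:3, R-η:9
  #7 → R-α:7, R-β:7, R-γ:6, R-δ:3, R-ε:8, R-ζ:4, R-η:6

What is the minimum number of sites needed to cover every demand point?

4

Coverage sets (demand points within 2 of each site):
  #1: {R-α, R-ζ, R-η}
  #2: {R-ζ}
  #3: {R-β, R-γ}
  #4: {R-δ, R-η}
  #5: {R-ε, R-ζ}
  #6: {}
  #7: {}
No 3 sites suffice: every size-3 union leaves at least one demand point uncovered.
But {#1, #3, #4, #5} covers everything, so the minimum is 4.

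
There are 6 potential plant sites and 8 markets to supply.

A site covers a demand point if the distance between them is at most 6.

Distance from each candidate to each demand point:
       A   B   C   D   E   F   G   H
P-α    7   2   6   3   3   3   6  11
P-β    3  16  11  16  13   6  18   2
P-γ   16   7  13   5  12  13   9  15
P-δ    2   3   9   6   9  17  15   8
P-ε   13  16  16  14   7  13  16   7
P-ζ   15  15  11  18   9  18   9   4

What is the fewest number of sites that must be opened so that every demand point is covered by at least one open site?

2

Coverage sets (demand points within 6 of each site):
  P-α: {B, C, D, E, F, G}
  P-β: {A, F, H}
  P-γ: {D}
  P-δ: {A, B, D}
  P-ε: {}
  P-ζ: {H}
No single site covers all 8 demand points.
But {P-α, P-β} covers everything, so the minimum is 2.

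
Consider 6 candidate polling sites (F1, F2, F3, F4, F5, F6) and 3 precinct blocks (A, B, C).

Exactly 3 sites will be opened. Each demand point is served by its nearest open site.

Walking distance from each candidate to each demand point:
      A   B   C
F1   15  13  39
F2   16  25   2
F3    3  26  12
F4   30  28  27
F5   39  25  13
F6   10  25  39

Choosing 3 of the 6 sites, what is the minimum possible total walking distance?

18

Open {F1, F2, F3}.
  A→F3 3, B→F1 13, C→F2 2  ⇒ total 18.
Compare {F1, F2, F6}: total 25.
Compare {F1, F3, F4}: total 28.
No size-3 selection does better; minimum is 18.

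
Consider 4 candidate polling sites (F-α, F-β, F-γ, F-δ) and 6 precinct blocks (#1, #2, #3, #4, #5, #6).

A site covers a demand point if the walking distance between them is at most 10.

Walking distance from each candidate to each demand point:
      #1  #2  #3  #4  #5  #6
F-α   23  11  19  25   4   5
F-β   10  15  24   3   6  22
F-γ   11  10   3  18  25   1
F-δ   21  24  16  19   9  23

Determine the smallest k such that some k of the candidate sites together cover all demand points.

Coverage sets (demand points within 10 of each site):
  F-α: {#5, #6}
  F-β: {#1, #4, #5}
  F-γ: {#2, #3, #6}
  F-δ: {#5}
No single site covers all 6 demand points.
But {F-β, F-γ} covers everything, so the minimum is 2.

2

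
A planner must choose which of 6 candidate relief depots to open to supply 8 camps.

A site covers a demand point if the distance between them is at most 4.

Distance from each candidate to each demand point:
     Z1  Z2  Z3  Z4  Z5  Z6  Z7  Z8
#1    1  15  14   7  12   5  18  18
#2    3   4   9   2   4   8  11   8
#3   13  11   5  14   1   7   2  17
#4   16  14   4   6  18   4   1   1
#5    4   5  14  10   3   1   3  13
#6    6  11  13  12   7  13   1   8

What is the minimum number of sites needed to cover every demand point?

2

Coverage sets (demand points within 4 of each site):
  #1: {Z1}
  #2: {Z1, Z2, Z4, Z5}
  #3: {Z5, Z7}
  #4: {Z3, Z6, Z7, Z8}
  #5: {Z1, Z5, Z6, Z7}
  #6: {Z7}
No single site covers all 8 demand points.
But {#2, #4} covers everything, so the minimum is 2.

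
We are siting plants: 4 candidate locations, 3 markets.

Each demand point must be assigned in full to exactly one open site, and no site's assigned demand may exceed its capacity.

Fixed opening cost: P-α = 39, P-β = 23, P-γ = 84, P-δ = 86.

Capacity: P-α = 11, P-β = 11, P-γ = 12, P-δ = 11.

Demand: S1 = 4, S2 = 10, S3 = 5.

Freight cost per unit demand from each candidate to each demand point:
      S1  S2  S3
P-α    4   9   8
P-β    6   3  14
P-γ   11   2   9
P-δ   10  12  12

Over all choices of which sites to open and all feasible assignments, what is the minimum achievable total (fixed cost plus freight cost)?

148

Open {P-α, P-β}; cheapest assignment that respects the capacities:
  P-α (cap 11, load 9): S1, S3 — cost 4×4 + 5×8 = 56
  P-β (cap 11, load 10): S2 — cost 10×3 = 30
  Shipping 86, fixed 62 → total 148.
  Any other capacity-feasible assignment to {P-α, P-β} ships for at least 86.
Compare {P-α, P-γ}: its best feasible assignment gives total 199.
Compare {P-β, P-γ}: its best feasible assignment gives total 221.
Every other set of open sites that can feasibly serve all demand totals ≥ 199 even under its best assignment. Minimum: 148.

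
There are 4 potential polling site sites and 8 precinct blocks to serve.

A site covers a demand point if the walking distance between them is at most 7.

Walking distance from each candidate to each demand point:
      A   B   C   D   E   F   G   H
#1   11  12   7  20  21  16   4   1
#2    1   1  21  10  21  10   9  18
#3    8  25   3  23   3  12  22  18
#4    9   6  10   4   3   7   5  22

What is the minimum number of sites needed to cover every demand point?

3

Coverage sets (demand points within 7 of each site):
  #1: {C, G, H}
  #2: {A, B}
  #3: {C, E}
  #4: {B, D, E, F, G}
No 2 sites suffice: every size-2 union leaves at least one demand point uncovered.
But {#1, #2, #4} covers everything, so the minimum is 3.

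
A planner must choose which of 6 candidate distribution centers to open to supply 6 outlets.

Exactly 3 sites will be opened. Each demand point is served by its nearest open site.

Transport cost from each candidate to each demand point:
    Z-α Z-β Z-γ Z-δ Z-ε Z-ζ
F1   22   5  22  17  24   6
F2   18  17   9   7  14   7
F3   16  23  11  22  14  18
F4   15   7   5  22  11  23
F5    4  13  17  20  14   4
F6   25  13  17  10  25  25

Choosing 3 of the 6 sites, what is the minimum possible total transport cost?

38

Open {F2, F4, F5}.
  Z-α→F5 4, Z-β→F4 7, Z-γ→F4 5, Z-δ→F2 7, Z-ε→F4 11, Z-ζ→F5 4  ⇒ total 38.
Compare {F4, F5, F6}: total 41.
Compare {F1, F2, F5}: total 43.
No size-3 selection does better; minimum is 38.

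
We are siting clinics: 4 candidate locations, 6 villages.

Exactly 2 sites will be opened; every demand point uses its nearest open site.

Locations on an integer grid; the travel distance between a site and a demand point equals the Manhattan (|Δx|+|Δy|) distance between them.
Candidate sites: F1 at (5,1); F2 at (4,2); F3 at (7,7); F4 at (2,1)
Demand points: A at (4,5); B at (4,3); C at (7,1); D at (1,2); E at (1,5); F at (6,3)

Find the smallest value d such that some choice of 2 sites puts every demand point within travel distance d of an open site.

Open {F1, F4}.
  Farthest demand point is A at travel distance 5 (to F1); all others are ≤ 5.
With {F2, F4} the worst case is 5.
With {F3, F4} the worst case is 5.
No size-2 selection achieves below 5.

5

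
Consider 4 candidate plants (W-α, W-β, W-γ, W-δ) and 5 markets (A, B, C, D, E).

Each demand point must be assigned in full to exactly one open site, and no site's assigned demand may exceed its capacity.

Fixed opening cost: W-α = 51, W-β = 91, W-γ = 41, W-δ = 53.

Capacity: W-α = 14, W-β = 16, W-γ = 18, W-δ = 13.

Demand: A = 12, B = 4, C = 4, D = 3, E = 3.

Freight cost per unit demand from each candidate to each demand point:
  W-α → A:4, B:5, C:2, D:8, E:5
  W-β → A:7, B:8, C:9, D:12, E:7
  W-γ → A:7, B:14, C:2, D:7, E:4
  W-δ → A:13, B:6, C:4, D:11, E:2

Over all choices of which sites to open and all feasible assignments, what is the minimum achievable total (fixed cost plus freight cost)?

237

Open {W-α, W-γ}; cheapest assignment that respects the capacities:
  W-α (cap 14, load 12): A — cost 12×4 = 48
  W-γ (cap 18, load 14): B, C, D, E — cost 4×14 + 4×2 + 3×7 + 3×4 = 97
  Shipping 145, fixed 92 → total 237.
  Any other capacity-feasible assignment to {W-α, W-γ} ships for at least 145.
Compare {W-γ, W-δ}: its best feasible assignment gives total 245.
Compare {W-α, W-γ, W-δ}: its best feasible assignment gives total 252.
Every other set of open sites that can feasibly serve all demand totals ≥ 245 even under its best assignment. Minimum: 237.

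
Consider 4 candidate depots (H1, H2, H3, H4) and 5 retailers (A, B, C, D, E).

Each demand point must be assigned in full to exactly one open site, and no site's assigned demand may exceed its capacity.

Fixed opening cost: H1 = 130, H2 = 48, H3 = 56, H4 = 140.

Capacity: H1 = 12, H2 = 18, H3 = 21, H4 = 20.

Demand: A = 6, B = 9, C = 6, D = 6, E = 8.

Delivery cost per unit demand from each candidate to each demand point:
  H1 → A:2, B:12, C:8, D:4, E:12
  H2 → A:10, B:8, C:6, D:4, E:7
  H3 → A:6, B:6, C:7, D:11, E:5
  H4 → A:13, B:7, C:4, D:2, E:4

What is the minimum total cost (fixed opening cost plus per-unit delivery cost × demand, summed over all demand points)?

Open {H2, H3}; cheapest assignment that respects the capacities:
  H2 (cap 18, load 14): D, E — cost 6×4 + 8×7 = 80
  H3 (cap 21, load 21): A, B, C — cost 6×6 + 9×6 + 6×7 = 132
  Shipping 212, fixed 104 → total 316.
  Any other capacity-feasible assignment to {H2, H3} ships for at least 212.
Compare {H3, H4}: its best feasible assignment gives total 354.
Compare {H2, H4}: its best feasible assignment gives total 388.
Every other set of open sites that can feasibly serve all demand totals ≥ 354 even under its best assignment. Minimum: 316.

316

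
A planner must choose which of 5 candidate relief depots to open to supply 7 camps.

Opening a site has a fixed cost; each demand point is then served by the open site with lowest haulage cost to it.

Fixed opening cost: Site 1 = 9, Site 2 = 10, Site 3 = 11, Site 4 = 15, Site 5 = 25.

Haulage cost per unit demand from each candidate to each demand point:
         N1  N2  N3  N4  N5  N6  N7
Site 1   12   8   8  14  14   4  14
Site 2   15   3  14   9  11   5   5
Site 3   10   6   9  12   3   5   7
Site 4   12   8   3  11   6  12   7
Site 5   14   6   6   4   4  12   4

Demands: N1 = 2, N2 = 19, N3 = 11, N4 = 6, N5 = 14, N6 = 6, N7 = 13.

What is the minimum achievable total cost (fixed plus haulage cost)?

319

Open {Site 2, Site 3, Site 4, Site 5}: assign each demand point to its cheapest open site.
  N1→Site 3 2×10=20, N2→Site 2 19×3=57, N3→Site 4 11×3=33, N4→Site 5 6×4=24, N5→Site 3 14×3=42, N6→Site 2 6×5=30, N7→Site 5 13×4=52
  haulage cost 258, fixed 61 → total 319.
Compare {Site 1, Site 2, Site 3, Site 4, Site 5}: haulage cost 252 + fixed 70 = 322.
Compare {Site 2, Site 4, Site 5}: haulage cost 276 + fixed 50 = 326.
Compare {Site 1, Site 2, Site 4, Site 5}: haulage cost 270 + fixed 59 = 329.
All other subsets cost ≥ 322. Minimum total cost: 319.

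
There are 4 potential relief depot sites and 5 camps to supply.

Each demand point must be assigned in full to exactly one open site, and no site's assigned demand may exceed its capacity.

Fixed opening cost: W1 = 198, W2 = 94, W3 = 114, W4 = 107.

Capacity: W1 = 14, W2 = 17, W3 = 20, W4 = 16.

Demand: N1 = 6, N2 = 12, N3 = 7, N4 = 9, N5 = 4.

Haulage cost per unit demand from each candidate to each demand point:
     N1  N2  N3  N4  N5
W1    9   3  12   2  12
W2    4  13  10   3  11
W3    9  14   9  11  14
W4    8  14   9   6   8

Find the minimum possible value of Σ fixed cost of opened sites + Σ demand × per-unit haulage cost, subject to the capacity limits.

Open {W1, W2, W4}; cheapest assignment that respects the capacities:
  W1 (cap 14, load 12): N2 — cost 12×3 = 36
  W2 (cap 17, load 15): N1, N4 — cost 6×4 + 9×3 = 51
  W4 (cap 16, load 11): N3, N5 — cost 7×9 + 4×8 = 95
  Shipping 182, fixed 399 → total 581.
  Any other capacity-feasible assignment to {W1, W2, W4} ships for at least 182.
Compare {W1, W2, W3}: its best feasible assignment gives total 612.
Compare {W2, W3, W4}: its best feasible assignment gives total 629.
Every other set of open sites that can feasibly serve all demand totals ≥ 612 even under its best assignment. Minimum: 581.

581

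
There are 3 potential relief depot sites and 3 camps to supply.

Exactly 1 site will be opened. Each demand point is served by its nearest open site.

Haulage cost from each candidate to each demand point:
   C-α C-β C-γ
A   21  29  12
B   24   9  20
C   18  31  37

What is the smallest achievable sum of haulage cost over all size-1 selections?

53

Open {B}.
  C-α→B 24, C-β→B 9, C-γ→B 20  ⇒ total 53.
Compare {A}: total 62.
Compare {C}: total 86.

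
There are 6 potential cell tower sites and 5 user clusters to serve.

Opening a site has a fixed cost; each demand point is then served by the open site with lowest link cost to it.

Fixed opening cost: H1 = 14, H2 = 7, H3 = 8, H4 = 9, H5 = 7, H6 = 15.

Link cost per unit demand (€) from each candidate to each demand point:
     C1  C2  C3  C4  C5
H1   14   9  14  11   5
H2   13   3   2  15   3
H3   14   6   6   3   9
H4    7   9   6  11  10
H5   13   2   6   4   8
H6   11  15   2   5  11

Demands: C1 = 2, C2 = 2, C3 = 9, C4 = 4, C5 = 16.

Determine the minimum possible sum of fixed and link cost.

Open {H2, H3, H4}: assign each demand point to its cheapest open site.
  C1→H4 2×7=14, C2→H2 2×3=6, C3→H2 9×2=18, C4→H3 4×3=12, C5→H2 16×3=48
  link cost 98, fixed 24 → total 122.
Compare {H2, H4, H5}: link cost 100 + fixed 23 = 123.
Compare {H2, H3}: link cost 110 + fixed 15 = 125.
Compare {H2, H5}: link cost 112 + fixed 14 = 126.
All other subsets cost ≥ 123. Minimum total cost: 122.

122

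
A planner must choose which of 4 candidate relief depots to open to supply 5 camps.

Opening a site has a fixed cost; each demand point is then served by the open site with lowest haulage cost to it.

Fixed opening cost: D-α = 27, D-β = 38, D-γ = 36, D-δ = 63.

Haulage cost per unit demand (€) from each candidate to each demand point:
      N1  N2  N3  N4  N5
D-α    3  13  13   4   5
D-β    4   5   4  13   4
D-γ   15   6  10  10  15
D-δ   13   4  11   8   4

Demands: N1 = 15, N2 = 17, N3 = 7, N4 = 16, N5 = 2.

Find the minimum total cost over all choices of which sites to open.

295

Open {D-α, D-β}: assign each demand point to its cheapest open site.
  N1→D-α 15×3=45, N2→D-β 17×5=85, N3→D-β 7×4=28, N4→D-α 16×4=64, N5→D-β 2×4=8
  haulage cost 230, fixed 65 → total 295.
Compare {D-α, D-β, D-γ}: haulage cost 230 + fixed 101 = 331.
Compare {D-α, D-β, D-δ}: haulage cost 213 + fixed 128 = 341.
Compare {D-α, D-δ}: haulage cost 262 + fixed 90 = 352.
All other subsets cost ≥ 331. Minimum total cost: 295.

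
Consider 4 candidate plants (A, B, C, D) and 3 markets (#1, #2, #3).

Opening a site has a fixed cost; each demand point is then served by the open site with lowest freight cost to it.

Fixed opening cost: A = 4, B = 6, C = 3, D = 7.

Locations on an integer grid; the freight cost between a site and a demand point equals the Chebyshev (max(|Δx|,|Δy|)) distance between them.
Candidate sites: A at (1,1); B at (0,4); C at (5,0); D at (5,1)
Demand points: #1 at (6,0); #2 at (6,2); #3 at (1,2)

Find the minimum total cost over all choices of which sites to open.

10

Open {C}: assign each demand point to its cheapest open site.
  #1→C 1, #2→C 2, #3→C 4
  freight cost 7, fixed 3 → total 10.
Compare {A, C}: freight cost 4 + fixed 7 = 11.
Compare {D}: freight cost 6 + fixed 7 = 13.
Compare {A, D}: freight cost 3 + fixed 11 = 14.
All other subsets cost ≥ 11. Minimum total cost: 10.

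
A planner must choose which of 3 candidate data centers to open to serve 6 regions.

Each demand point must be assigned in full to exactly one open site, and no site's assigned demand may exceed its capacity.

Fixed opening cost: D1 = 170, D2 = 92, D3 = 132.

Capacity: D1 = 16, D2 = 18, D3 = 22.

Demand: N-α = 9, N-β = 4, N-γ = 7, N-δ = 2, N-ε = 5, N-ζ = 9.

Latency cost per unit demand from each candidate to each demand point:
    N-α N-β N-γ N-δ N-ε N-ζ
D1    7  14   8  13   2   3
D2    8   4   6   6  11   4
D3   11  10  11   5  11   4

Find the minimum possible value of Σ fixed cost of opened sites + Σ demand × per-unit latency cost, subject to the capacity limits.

Open {D2, D3}; cheapest assignment that respects the capacities:
  D2 (cap 18, load 16): N-α, N-γ — cost 9×8 + 7×6 = 114
  D3 (cap 22, load 20): N-β, N-δ, N-ε, N-ζ — cost 4×10 + 2×5 + 5×11 + 9×4 = 141
  Shipping 255, fixed 224 → total 479.
  Any other capacity-feasible assignment to {D2, D3} ships for at least 255.
Compare {D1, D3}: its best feasible assignment gives total 538.
Compare {D1, D2, D3}: its best feasible assignment gives total 571.
Every other set of open sites that can feasibly serve all demand totals ≥ 538 even under its best assignment. Minimum: 479.

479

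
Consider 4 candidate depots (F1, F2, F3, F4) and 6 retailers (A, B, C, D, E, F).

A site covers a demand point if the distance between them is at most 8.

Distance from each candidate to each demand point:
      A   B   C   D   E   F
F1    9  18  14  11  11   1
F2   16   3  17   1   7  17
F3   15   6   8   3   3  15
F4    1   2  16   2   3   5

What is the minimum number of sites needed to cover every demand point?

2

Coverage sets (demand points within 8 of each site):
  F1: {F}
  F2: {B, D, E}
  F3: {B, C, D, E}
  F4: {A, B, D, E, F}
No single site covers all 6 demand points.
But {F3, F4} covers everything, so the minimum is 2.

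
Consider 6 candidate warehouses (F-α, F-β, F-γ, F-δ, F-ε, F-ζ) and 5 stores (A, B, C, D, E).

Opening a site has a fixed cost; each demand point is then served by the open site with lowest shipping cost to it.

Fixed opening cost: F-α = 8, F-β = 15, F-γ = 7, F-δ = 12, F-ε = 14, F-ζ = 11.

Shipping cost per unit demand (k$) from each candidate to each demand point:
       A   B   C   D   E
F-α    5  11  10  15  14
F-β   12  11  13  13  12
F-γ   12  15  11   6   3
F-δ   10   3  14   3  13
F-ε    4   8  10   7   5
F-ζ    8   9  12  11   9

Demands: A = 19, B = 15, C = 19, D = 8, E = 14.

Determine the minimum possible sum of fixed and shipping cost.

410

Open {F-γ, F-δ, F-ε}: assign each demand point to its cheapest open site.
  A→F-ε 19×4=76, B→F-δ 15×3=45, C→F-ε 19×10=190, D→F-δ 8×3=24, E→F-γ 14×3=42
  shipping cost 377, fixed 33 → total 410.
Compare {F-α, F-γ, F-δ, F-ε}: shipping cost 377 + fixed 41 = 418.
Compare {F-γ, F-δ, F-ε, F-ζ}: shipping cost 377 + fixed 44 = 421.
Compare {F-α, F-γ, F-δ}: shipping cost 396 + fixed 27 = 423.
All other subsets cost ≥ 418. Minimum total cost: 410.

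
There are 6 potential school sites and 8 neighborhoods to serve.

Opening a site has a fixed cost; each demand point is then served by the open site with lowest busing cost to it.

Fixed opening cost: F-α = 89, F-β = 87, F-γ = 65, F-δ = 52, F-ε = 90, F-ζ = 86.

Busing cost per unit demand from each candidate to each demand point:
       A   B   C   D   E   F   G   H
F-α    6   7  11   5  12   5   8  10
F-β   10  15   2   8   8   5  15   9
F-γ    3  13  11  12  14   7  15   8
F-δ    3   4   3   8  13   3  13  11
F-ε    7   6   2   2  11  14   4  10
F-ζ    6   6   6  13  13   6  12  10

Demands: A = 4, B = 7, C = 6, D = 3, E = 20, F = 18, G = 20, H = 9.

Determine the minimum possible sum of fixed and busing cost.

Open {F-δ, F-ε}: assign each demand point to its cheapest open site.
  A→F-δ 4×3=12, B→F-δ 7×4=28, C→F-ε 6×2=12, D→F-ε 3×2=6, E→F-ε 20×11=220, F→F-δ 18×3=54, G→F-ε 20×4=80, H→F-ε 9×10=90
  busing cost 502, fixed 142 → total 644.
Compare {F-β, F-δ, F-ε}: busing cost 433 + fixed 229 = 662.
Compare {F-β, F-ε}: busing cost 499 + fixed 177 = 676.
Compare {F-γ, F-δ, F-ε}: busing cost 484 + fixed 207 = 691.
All other subsets cost ≥ 662. Minimum total cost: 644.

644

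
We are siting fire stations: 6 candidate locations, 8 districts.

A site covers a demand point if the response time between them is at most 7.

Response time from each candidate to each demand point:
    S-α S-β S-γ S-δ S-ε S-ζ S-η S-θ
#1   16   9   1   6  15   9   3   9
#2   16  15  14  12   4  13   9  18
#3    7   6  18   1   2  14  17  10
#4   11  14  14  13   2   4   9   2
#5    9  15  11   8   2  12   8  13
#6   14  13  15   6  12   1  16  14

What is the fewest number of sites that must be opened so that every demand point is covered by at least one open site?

Coverage sets (demand points within 7 of each site):
  #1: {S-γ, S-δ, S-η}
  #2: {S-ε}
  #3: {S-α, S-β, S-δ, S-ε}
  #4: {S-ε, S-ζ, S-θ}
  #5: {S-ε}
  #6: {S-δ, S-ζ}
No 2 sites suffice: every size-2 union leaves at least one demand point uncovered.
But {#1, #3, #4} covers everything, so the minimum is 3.

3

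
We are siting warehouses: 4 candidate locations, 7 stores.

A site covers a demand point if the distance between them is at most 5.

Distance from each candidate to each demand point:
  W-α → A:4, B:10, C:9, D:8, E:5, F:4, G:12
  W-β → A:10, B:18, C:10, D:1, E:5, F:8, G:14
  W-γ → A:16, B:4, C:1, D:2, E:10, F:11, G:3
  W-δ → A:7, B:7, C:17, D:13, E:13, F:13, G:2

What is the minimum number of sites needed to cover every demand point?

Coverage sets (demand points within 5 of each site):
  W-α: {A, E, F}
  W-β: {D, E}
  W-γ: {B, C, D, G}
  W-δ: {G}
No single site covers all 7 demand points.
But {W-α, W-γ} covers everything, so the minimum is 2.

2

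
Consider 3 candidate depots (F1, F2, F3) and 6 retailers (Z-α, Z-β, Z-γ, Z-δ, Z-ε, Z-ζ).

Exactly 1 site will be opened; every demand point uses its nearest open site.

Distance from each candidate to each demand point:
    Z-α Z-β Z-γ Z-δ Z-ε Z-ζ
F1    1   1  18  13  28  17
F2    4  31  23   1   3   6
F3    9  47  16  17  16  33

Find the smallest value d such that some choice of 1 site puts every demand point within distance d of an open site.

Open {F1}.
  Farthest demand point is Z-ε at distance 28 (to F1); all others are ≤ 28.
With {F2} the worst case is 31.
With {F3} the worst case is 47.
No size-1 selection achieves below 28.

28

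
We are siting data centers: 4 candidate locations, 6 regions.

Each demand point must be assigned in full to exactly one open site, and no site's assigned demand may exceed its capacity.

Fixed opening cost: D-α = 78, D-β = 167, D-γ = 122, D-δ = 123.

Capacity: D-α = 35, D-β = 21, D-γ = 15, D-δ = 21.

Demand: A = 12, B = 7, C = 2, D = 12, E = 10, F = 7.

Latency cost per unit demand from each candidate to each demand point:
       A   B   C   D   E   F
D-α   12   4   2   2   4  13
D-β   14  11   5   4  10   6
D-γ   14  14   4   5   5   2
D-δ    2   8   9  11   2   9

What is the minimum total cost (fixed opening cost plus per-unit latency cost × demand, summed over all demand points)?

Open {D-α, D-δ}; cheapest assignment that respects the capacities:
  D-α (cap 35, load 31): B, C, D, E — cost 7×4 + 2×2 + 12×2 + 10×4 = 96
  D-δ (cap 21, load 19): A, F — cost 12×2 + 7×9 = 87
  Shipping 183, fixed 201 → total 384.
  Any other capacity-feasible assignment to {D-α, D-δ} ships for at least 183.
Compare {D-α, D-γ, D-δ}: its best feasible assignment gives total 457.
Compare {D-α, D-β, D-δ}: its best feasible assignment gives total 530.
Every other set of open sites that can feasibly serve all demand totals ≥ 457 even under its best assignment. Minimum: 384.

384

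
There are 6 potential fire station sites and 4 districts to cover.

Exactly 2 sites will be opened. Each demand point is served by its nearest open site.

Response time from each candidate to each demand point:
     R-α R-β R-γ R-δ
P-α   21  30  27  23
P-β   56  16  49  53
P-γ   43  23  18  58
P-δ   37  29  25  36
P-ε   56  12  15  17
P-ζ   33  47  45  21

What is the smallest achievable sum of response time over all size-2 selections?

Open {P-α, P-ε}.
  R-α→P-α 21, R-β→P-ε 12, R-γ→P-ε 15, R-δ→P-ε 17  ⇒ total 65.
Compare {P-ε, P-ζ}: total 77.
Compare {P-δ, P-ε}: total 81.
No size-2 selection does better; minimum is 65.

65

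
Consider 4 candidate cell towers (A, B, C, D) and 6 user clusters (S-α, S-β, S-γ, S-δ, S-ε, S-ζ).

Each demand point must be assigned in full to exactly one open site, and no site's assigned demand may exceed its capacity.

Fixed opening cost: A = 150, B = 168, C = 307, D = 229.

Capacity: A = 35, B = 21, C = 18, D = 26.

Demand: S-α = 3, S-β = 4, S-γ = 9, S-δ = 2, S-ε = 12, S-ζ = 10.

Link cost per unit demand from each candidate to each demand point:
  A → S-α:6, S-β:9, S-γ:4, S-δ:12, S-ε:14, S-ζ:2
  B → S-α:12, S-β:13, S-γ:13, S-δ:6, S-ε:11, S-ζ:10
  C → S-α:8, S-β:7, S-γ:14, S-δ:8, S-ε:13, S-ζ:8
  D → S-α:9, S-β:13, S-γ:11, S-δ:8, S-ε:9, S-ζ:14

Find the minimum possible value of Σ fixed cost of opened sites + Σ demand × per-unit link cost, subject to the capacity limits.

Open {A, B}; cheapest assignment that respects the capacities:
  A (cap 35, load 26): S-α, S-β, S-γ, S-ζ — cost 3×6 + 4×9 + 9×4 + 10×2 = 110
  B (cap 21, load 14): S-δ, S-ε — cost 2×6 + 12×11 = 144
  Shipping 254, fixed 318 → total 572.
  Any other capacity-feasible assignment to {A, B} ships for at least 254.
Compare {A, D}: its best feasible assignment gives total 613.
Compare {A, C}: its best feasible assignment gives total 731.
Every other set of open sites that can feasibly serve all demand totals ≥ 613 even under its best assignment. Minimum: 572.

572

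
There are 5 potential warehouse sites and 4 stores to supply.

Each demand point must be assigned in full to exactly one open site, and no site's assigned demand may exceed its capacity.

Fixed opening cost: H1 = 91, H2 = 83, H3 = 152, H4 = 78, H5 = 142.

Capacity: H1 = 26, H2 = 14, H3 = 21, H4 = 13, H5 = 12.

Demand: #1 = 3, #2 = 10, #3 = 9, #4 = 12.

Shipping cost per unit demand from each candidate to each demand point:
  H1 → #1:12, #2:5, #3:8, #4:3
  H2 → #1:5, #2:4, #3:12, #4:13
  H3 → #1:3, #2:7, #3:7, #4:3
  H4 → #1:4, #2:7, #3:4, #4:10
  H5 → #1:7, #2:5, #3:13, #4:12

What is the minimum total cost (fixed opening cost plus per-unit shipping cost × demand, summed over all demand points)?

Open {H1, H4}; cheapest assignment that respects the capacities:
  H1 (cap 26, load 22): #2, #4 — cost 10×5 + 12×3 = 86
  H4 (cap 13, load 12): #1, #3 — cost 3×4 + 9×4 = 48
  Shipping 134, fixed 169 → total 303.
  Any other capacity-feasible assignment to {H1, H4} ships for at least 134.
Compare {H1, H2}: its best feasible assignment gives total 337.
Compare {H1, H2, H4}: its best feasible assignment gives total 376.
Every other set of open sites that can feasibly serve all demand totals ≥ 337 even under its best assignment. Minimum: 303.

303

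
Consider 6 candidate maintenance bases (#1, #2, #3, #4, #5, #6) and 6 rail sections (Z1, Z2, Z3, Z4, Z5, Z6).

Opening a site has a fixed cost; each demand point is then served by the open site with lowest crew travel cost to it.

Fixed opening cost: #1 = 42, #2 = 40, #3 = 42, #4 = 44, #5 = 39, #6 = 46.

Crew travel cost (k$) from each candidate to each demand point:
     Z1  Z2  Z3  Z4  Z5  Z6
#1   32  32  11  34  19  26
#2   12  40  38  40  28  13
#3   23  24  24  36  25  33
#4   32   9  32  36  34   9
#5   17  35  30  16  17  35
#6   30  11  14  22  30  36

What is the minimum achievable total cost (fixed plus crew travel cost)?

181

Open {#4, #5}: assign each demand point to its cheapest open site.
  Z1→#5 17, Z2→#4 9, Z3→#5 30, Z4→#5 16, Z5→#5 17, Z6→#4 9
  crew travel cost 98, fixed 83 → total 181.
Compare {#2, #6}: crew travel cost 100 + fixed 86 = 186.
Compare {#5}: crew travel cost 150 + fixed 39 = 189.
Compare {#6}: crew travel cost 143 + fixed 46 = 189.
All other subsets cost ≥ 186. Minimum total cost: 181.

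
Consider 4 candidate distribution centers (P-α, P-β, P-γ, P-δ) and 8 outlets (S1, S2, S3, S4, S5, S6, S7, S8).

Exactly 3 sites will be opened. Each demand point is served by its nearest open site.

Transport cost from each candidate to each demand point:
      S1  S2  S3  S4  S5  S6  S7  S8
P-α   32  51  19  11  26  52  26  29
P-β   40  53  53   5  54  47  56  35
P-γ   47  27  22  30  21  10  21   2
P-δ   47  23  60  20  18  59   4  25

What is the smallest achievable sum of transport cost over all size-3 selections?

119

Open {P-α, P-γ, P-δ}.
  S1→P-α 32, S2→P-δ 23, S3→P-α 19, S4→P-α 11, S5→P-δ 18, S6→P-γ 10, S7→P-δ 4, S8→P-γ 2  ⇒ total 119.
Compare {P-β, P-γ, P-δ}: total 124.
Compare {P-α, P-β, P-γ}: total 137.
No size-3 selection does better; minimum is 119.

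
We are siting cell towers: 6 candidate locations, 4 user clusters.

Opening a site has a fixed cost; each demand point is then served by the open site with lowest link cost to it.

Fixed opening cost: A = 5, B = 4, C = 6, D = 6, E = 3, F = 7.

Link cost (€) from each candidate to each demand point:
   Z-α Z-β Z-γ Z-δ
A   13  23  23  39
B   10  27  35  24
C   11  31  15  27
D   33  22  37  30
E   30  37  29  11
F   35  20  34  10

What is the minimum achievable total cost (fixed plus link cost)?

Open {C, F}: assign each demand point to its cheapest open site.
  Z-α→C 11, Z-β→F 20, Z-γ→C 15, Z-δ→F 10
  link cost 56, fixed 13 → total 69.
Compare {B, C, F}: link cost 55 + fixed 17 = 72.
Compare {C, E, F}: link cost 56 + fixed 16 = 72.
Compare {A, C, E}: link cost 60 + fixed 14 = 74.
All other subsets cost ≥ 72. Minimum total cost: 69.

69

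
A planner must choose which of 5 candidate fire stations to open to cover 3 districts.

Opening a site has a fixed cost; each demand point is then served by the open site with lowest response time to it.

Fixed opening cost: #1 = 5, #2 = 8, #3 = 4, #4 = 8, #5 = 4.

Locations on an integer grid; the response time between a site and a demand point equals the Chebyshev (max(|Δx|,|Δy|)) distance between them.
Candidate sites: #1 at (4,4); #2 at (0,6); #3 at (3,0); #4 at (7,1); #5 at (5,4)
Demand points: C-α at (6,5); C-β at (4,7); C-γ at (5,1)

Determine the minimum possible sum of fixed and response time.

Open {#5}: assign each demand point to its cheapest open site.
  C-α→#5 1, C-β→#5 3, C-γ→#5 3
  response time 7, fixed 4 → total 11.
Compare {#1}: response time 8 + fixed 5 = 13.
Compare {#3, #5}: response time 6 + fixed 8 = 14.
Compare {#1, #3}: response time 7 + fixed 9 = 16.
All other subsets cost ≥ 13. Minimum total cost: 11.

11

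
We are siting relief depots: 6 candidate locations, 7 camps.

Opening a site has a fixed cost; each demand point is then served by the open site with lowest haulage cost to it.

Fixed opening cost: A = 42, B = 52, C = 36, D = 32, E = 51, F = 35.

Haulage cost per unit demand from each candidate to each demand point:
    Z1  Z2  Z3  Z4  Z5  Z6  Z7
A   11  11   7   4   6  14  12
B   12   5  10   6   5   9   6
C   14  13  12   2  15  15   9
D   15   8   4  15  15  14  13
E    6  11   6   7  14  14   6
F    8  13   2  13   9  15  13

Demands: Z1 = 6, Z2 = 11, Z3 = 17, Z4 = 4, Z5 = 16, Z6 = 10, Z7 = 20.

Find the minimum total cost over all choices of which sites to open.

Open {B, F}: assign each demand point to its cheapest open site.
  Z1→F 6×8=48, Z2→B 11×5=55, Z3→F 17×2=34, Z4→B 4×6=24, Z5→B 16×5=80, Z6→B 10×9=90, Z7→B 20×6=120
  haulage cost 451, fixed 87 → total 538.
Compare {B, C, F}: haulage cost 435 + fixed 123 = 558.
Compare {B, D, F}: haulage cost 451 + fixed 119 = 570.
Compare {A, B, F}: haulage cost 443 + fixed 129 = 572.
All other subsets cost ≥ 558. Minimum total cost: 538.

538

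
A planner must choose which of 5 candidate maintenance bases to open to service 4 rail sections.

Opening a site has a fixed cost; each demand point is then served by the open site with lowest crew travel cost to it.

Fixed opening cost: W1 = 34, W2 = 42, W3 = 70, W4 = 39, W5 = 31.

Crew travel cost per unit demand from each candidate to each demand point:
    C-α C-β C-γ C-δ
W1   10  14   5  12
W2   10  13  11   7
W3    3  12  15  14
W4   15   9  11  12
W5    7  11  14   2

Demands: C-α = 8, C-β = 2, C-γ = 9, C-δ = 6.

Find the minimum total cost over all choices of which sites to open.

200

Open {W1, W5}: assign each demand point to its cheapest open site.
  C-α→W5 8×7=56, C-β→W5 2×11=22, C-γ→W1 9×5=45, C-δ→W5 6×2=12
  crew travel cost 135, fixed 65 → total 200.
Compare {W1, W4, W5}: crew travel cost 131 + fixed 104 = 235.
Compare {W1, W3, W5}: crew travel cost 103 + fixed 135 = 238.
Compare {W1, W2, W5}: crew travel cost 135 + fixed 107 = 242.
All other subsets cost ≥ 235. Minimum total cost: 200.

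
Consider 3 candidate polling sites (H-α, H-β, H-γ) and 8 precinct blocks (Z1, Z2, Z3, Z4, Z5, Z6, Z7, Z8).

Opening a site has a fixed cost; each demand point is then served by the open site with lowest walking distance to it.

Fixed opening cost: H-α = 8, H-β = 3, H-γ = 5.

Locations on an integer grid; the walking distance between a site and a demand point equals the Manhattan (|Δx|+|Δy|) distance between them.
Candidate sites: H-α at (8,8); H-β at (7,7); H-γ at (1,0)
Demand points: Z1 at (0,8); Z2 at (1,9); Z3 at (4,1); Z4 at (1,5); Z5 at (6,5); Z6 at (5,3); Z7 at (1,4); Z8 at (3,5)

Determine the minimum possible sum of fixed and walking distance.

Open {H-β, H-γ}: assign each demand point to its cheapest open site.
  Z1→H-β 8, Z2→H-β 8, Z3→H-γ 4, Z4→H-γ 5, Z5→H-β 3, Z6→H-β 6, Z7→H-γ 4, Z8→H-β 6
  walking distance 44, fixed 8 → total 52.
Compare {H-β}: walking distance 57 + fixed 3 = 60.
Compare {H-γ}: walking distance 55 + fixed 5 = 60.
Compare {H-α, H-β, H-γ}: walking distance 44 + fixed 16 = 60.
All other subsets cost ≥ 60. Minimum total cost: 52.

52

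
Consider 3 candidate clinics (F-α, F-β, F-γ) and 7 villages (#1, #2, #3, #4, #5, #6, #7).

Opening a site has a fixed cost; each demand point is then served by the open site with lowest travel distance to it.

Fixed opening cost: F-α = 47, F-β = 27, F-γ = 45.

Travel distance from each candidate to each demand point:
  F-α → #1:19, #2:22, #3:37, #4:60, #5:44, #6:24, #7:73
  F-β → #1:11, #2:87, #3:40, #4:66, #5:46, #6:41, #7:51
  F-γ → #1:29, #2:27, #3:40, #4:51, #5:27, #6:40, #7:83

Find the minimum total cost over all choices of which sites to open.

319

Open {F-β, F-γ}: assign each demand point to its cheapest open site.
  #1→F-β 11, #2→F-γ 27, #3→F-β 40, #4→F-γ 51, #5→F-γ 27, #6→F-γ 40, #7→F-β 51
  travel distance 247, fixed 72 → total 319.
Compare {F-α, F-β}: travel distance 249 + fixed 74 = 323.
Compare {F-α}: travel distance 279 + fixed 47 = 326.
Compare {F-γ}: travel distance 297 + fixed 45 = 342.
All other subsets cost ≥ 323. Minimum total cost: 319.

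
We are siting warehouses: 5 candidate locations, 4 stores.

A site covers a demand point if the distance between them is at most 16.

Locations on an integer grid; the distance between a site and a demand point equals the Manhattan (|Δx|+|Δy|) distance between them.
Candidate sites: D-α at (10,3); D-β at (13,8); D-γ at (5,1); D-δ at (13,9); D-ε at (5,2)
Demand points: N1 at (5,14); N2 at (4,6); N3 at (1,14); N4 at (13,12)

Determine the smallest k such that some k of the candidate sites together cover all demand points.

2

Coverage sets (demand points within 16 of each site):
  D-α: {N1, N2, N4}
  D-β: {N1, N2, N4}
  D-γ: {N1, N2}
  D-δ: {N1, N2, N4}
  D-ε: {N1, N2, N3}
No single site covers all 4 demand points.
But {D-α, D-ε} covers everything, so the minimum is 2.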